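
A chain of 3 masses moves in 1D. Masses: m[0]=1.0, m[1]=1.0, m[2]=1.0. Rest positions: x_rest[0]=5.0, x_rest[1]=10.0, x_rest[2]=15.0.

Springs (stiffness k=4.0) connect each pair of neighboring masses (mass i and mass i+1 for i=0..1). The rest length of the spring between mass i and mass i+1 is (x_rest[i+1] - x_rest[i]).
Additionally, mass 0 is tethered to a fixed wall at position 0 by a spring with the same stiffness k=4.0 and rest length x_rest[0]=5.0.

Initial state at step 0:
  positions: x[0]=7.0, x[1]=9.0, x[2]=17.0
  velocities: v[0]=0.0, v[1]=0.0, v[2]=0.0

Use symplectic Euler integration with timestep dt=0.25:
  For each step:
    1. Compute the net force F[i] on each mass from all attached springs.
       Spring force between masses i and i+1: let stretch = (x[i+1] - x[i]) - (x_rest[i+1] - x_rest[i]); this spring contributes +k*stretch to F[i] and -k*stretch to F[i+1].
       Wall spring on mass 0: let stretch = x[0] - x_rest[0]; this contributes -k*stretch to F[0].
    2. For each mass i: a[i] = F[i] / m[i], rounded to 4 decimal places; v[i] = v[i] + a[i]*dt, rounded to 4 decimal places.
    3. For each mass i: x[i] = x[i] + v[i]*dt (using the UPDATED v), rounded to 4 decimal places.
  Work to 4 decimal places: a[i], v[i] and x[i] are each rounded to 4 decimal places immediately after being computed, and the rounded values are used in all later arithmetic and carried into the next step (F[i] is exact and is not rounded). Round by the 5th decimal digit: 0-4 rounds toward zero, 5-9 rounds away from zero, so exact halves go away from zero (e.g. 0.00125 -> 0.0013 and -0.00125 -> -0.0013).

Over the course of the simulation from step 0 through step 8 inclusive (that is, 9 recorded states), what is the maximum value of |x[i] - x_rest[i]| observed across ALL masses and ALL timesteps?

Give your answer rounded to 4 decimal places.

Answer: 2.7656

Derivation:
Step 0: x=[7.0000 9.0000 17.0000] v=[0.0000 0.0000 0.0000]
Step 1: x=[5.7500 10.5000 16.2500] v=[-5.0000 6.0000 -3.0000]
Step 2: x=[4.2500 12.2500 15.3125] v=[-6.0000 7.0000 -3.7500]
Step 3: x=[3.6875 12.7656 14.8594] v=[-2.2500 2.0625 -1.8125]
Step 4: x=[4.4727 11.5352 15.1328] v=[3.1406 -4.9218 1.0937]
Step 5: x=[5.9053 9.4385 15.7568] v=[5.7304 -8.3867 2.4961]
Step 6: x=[6.7449 8.0381 16.0513] v=[3.3583 -5.6016 1.1778]
Step 7: x=[6.2216 8.3177 15.5925] v=[-2.0934 1.1184 -1.8354]
Step 8: x=[4.6669 9.8920 14.5650] v=[-6.2189 6.2971 -4.1102]
Max displacement = 2.7656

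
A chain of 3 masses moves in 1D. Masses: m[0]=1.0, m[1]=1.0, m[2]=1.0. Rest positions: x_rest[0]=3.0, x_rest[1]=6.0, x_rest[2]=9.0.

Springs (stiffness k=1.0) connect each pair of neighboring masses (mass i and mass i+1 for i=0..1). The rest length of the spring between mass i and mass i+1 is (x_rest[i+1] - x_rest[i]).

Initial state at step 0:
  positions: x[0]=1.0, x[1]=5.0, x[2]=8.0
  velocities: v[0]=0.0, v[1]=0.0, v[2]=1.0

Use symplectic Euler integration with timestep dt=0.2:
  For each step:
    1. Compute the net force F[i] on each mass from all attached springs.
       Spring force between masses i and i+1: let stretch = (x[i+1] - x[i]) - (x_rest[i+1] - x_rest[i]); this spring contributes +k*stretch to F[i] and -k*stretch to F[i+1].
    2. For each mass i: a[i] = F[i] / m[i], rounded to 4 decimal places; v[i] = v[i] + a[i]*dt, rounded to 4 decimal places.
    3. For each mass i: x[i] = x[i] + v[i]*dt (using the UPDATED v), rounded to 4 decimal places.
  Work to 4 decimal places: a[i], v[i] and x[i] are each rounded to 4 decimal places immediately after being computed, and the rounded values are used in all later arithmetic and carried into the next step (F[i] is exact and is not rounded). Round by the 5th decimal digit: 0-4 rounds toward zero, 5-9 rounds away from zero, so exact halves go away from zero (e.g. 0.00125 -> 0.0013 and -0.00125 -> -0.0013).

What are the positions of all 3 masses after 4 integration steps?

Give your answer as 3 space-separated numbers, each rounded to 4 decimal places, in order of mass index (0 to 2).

Answer: 1.3560 4.7424 8.7015

Derivation:
Step 0: x=[1.0000 5.0000 8.0000] v=[0.0000 0.0000 1.0000]
Step 1: x=[1.0400 4.9600 8.2000] v=[0.2000 -0.2000 1.0000]
Step 2: x=[1.1168 4.8928 8.3904] v=[0.3840 -0.3360 0.9520]
Step 3: x=[1.2246 4.8145 8.5609] v=[0.5392 -0.3917 0.8525]
Step 4: x=[1.3560 4.7424 8.7015] v=[0.6572 -0.3604 0.7032]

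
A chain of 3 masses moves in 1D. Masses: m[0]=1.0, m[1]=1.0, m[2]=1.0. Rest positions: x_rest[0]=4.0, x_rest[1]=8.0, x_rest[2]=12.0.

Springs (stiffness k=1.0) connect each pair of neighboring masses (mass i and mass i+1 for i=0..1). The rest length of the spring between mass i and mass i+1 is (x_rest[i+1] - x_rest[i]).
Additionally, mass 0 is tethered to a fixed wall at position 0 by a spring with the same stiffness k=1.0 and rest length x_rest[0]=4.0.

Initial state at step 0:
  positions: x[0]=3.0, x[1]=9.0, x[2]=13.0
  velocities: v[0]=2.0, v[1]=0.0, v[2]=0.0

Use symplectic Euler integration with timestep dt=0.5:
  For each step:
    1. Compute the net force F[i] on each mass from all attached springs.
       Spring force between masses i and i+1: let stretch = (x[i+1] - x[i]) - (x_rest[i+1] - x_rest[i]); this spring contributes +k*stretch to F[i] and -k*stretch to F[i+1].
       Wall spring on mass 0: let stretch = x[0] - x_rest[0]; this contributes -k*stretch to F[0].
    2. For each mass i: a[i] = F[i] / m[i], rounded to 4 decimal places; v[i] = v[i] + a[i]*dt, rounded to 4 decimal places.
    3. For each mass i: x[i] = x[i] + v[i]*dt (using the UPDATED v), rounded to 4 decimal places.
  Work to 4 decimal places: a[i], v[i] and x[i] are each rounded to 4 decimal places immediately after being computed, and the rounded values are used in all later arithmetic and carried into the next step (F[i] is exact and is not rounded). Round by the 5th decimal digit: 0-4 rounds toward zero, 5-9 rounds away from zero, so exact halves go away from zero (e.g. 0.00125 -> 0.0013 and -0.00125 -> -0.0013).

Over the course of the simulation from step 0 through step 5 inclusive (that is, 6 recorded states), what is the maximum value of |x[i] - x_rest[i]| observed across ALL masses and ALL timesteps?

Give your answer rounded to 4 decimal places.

Answer: 2.6719

Derivation:
Step 0: x=[3.0000 9.0000 13.0000] v=[2.0000 0.0000 0.0000]
Step 1: x=[4.7500 8.5000 13.0000] v=[3.5000 -1.0000 0.0000]
Step 2: x=[6.2500 8.1875 12.8750] v=[3.0000 -0.6250 -0.2500]
Step 3: x=[6.6719 8.5625 12.5781] v=[0.8438 0.7500 -0.5938]
Step 4: x=[5.8985 9.4688 12.2773] v=[-1.5469 1.8125 -0.6016]
Step 5: x=[4.5430 10.1846 12.2744] v=[-2.7110 1.4316 -0.0059]
Max displacement = 2.6719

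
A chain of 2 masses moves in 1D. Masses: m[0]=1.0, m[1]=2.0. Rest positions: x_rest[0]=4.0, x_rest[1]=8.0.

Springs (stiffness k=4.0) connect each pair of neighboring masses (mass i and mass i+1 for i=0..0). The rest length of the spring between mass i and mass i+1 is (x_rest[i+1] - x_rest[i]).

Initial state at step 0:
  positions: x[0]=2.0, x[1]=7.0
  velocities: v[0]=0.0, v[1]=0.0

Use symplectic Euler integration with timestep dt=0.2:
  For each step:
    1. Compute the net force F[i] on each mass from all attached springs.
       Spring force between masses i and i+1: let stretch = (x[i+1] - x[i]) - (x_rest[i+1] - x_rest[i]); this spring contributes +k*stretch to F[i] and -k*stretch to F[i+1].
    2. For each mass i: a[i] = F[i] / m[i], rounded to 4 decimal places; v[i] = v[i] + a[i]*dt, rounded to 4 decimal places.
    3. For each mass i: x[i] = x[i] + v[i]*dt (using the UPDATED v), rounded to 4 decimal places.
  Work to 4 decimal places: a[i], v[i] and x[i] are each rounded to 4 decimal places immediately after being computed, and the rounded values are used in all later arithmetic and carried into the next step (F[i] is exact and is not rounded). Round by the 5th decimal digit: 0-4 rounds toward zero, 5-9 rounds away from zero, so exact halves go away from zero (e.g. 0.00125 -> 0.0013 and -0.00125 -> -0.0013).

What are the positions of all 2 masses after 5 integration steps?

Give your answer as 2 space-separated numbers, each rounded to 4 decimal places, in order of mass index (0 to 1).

Step 0: x=[2.0000 7.0000] v=[0.0000 0.0000]
Step 1: x=[2.1600 6.9200] v=[0.8000 -0.4000]
Step 2: x=[2.4416 6.7792] v=[1.4080 -0.7040]
Step 3: x=[2.7772 6.6114] v=[1.6781 -0.8390]
Step 4: x=[3.0863 6.4569] v=[1.5455 -0.7727]
Step 5: x=[3.2947 6.3527] v=[1.0420 -0.5209]

Answer: 3.2947 6.3527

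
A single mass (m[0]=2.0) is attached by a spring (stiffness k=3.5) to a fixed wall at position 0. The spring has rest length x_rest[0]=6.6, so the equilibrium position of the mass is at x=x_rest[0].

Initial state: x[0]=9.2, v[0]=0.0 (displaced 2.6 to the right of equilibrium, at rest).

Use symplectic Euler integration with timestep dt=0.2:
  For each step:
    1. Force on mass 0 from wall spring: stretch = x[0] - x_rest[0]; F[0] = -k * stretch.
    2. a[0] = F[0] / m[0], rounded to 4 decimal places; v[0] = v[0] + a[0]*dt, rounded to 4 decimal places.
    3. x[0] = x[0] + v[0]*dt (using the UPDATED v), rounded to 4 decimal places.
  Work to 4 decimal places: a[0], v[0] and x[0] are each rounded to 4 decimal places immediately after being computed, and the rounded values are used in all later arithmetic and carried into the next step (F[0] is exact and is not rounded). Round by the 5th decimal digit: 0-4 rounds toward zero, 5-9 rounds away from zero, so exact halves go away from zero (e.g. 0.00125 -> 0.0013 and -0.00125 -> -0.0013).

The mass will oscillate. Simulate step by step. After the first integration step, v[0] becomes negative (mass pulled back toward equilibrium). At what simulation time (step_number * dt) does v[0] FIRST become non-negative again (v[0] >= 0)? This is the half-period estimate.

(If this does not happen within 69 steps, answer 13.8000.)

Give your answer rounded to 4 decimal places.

Step 0: x=[9.2000] v=[0.0000]
Step 1: x=[9.0180] v=[-0.9100]
Step 2: x=[8.6667] v=[-1.7563]
Step 3: x=[8.1708] v=[-2.4796]
Step 4: x=[7.5649] v=[-3.0294]
Step 5: x=[6.8915] v=[-3.3671]
Step 6: x=[6.1977] v=[-3.4691]
Step 7: x=[5.5320] v=[-3.3283]
Step 8: x=[4.9411] v=[-2.9545]
Step 9: x=[4.4663] v=[-2.3739]
Step 10: x=[4.1409] v=[-1.6271]
Step 11: x=[3.9876] v=[-0.7664]
Step 12: x=[4.0172] v=[0.1479]
First v>=0 after going negative at step 12, time=2.4000

Answer: 2.4000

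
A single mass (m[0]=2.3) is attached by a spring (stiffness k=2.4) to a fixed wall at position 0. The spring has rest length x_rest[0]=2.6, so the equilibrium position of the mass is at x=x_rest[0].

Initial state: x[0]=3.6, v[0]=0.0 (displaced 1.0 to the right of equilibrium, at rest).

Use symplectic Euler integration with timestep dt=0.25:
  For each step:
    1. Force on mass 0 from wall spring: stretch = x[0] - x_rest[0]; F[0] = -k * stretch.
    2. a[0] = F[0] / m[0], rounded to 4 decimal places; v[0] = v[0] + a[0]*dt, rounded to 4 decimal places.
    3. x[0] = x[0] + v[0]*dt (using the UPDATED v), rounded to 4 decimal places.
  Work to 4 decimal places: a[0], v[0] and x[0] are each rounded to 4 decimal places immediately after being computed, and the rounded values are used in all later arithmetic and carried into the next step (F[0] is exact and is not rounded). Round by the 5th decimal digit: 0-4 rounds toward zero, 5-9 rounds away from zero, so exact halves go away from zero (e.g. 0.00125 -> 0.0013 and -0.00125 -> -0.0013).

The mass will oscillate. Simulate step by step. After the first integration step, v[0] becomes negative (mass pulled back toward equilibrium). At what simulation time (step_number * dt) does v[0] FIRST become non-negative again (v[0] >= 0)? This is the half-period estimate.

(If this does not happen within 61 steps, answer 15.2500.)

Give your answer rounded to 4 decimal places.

Step 0: x=[3.6000] v=[0.0000]
Step 1: x=[3.5348] v=[-0.2609]
Step 2: x=[3.4086] v=[-0.5048]
Step 3: x=[3.2297] v=[-0.7158]
Step 4: x=[3.0097] v=[-0.8801]
Step 5: x=[2.7630] v=[-0.9870]
Step 6: x=[2.5056] v=[-1.0295]
Step 7: x=[2.2544] v=[-1.0049]
Step 8: x=[2.0257] v=[-0.9148]
Step 9: x=[1.8345] v=[-0.7650]
Step 10: x=[1.6932] v=[-0.5653]
Step 11: x=[1.6110] v=[-0.3288]
Step 12: x=[1.5933] v=[-0.0708]
Step 13: x=[1.6413] v=[0.1918]
First v>=0 after going negative at step 13, time=3.2500

Answer: 3.2500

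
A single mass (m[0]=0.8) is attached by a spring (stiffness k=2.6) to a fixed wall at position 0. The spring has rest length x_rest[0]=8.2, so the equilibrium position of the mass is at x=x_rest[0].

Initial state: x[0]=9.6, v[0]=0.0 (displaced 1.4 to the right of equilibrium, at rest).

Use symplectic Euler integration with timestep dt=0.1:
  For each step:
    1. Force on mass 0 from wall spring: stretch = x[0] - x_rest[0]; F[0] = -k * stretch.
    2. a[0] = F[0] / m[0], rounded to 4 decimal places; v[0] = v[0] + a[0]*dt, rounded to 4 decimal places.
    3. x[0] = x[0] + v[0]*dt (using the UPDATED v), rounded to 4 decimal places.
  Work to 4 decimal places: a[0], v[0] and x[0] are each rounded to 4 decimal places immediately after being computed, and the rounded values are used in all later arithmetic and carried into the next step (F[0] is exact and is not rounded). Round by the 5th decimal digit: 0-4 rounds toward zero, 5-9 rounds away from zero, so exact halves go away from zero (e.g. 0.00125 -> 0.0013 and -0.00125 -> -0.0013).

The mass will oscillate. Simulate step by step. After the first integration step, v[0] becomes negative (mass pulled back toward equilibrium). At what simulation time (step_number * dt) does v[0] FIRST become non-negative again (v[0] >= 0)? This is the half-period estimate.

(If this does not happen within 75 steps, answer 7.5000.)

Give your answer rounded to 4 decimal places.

Step 0: x=[9.6000] v=[0.0000]
Step 1: x=[9.5545] v=[-0.4550]
Step 2: x=[9.4650] v=[-0.8952]
Step 3: x=[9.3344] v=[-1.3063]
Step 4: x=[9.1669] v=[-1.6750]
Step 5: x=[8.9680] v=[-1.9892]
Step 6: x=[8.7441] v=[-2.2388]
Step 7: x=[8.5025] v=[-2.4156]
Step 8: x=[8.2511] v=[-2.5139]
Step 9: x=[7.9981] v=[-2.5305]
Step 10: x=[7.7516] v=[-2.4649]
Step 11: x=[7.5197] v=[-2.3192]
Step 12: x=[7.3099] v=[-2.0981]
Step 13: x=[7.1290] v=[-1.8088]
Step 14: x=[6.9829] v=[-1.4607]
Step 15: x=[6.8764] v=[-1.0651]
Step 16: x=[6.8129] v=[-0.6349]
Step 17: x=[6.7945] v=[-0.1841]
Step 18: x=[6.8218] v=[0.2727]
First v>=0 after going negative at step 18, time=1.8000

Answer: 1.8000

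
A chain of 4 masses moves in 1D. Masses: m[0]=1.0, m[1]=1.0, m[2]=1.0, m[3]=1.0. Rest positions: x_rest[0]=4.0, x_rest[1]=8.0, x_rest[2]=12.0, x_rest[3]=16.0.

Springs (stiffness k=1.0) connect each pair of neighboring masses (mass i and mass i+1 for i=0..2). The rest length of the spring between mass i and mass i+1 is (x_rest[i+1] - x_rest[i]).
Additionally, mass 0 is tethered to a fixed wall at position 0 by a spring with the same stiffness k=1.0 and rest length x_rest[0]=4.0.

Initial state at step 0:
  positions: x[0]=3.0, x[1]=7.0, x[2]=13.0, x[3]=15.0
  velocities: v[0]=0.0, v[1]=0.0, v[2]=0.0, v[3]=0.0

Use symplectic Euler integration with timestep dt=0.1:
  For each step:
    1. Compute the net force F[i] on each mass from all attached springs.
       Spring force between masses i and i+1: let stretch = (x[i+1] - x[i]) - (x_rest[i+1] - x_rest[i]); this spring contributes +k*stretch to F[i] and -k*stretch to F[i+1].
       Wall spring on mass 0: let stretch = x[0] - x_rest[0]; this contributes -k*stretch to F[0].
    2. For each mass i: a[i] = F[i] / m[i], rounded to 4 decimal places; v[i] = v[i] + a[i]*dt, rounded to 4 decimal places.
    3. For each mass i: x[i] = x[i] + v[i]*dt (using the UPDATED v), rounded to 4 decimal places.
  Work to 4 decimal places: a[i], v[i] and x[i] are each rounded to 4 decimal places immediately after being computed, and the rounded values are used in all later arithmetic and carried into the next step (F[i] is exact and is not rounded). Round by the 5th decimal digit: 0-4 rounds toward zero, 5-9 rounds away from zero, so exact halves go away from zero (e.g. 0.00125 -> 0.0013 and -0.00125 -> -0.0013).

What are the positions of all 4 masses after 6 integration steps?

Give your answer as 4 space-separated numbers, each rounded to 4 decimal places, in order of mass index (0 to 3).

Answer: 3.2095 7.3731 12.2410 15.3795

Derivation:
Step 0: x=[3.0000 7.0000 13.0000 15.0000] v=[0.0000 0.0000 0.0000 0.0000]
Step 1: x=[3.0100 7.0200 12.9600 15.0200] v=[0.1000 0.2000 -0.4000 0.2000]
Step 2: x=[3.0300 7.0593 12.8812 15.0594] v=[0.2000 0.3930 -0.7880 0.3940]
Step 3: x=[3.0600 7.1165 12.7660 15.1170] v=[0.2999 0.5723 -1.1524 0.5762]
Step 4: x=[3.1000 7.1897 12.6178 15.1911] v=[0.3996 0.7316 -1.4823 0.7411]
Step 5: x=[3.1499 7.2762 12.4410 15.2795] v=[0.4986 0.8654 -1.7678 0.8838]
Step 6: x=[3.2095 7.3731 12.2410 15.3795] v=[0.5962 0.9693 -2.0004 1.0000]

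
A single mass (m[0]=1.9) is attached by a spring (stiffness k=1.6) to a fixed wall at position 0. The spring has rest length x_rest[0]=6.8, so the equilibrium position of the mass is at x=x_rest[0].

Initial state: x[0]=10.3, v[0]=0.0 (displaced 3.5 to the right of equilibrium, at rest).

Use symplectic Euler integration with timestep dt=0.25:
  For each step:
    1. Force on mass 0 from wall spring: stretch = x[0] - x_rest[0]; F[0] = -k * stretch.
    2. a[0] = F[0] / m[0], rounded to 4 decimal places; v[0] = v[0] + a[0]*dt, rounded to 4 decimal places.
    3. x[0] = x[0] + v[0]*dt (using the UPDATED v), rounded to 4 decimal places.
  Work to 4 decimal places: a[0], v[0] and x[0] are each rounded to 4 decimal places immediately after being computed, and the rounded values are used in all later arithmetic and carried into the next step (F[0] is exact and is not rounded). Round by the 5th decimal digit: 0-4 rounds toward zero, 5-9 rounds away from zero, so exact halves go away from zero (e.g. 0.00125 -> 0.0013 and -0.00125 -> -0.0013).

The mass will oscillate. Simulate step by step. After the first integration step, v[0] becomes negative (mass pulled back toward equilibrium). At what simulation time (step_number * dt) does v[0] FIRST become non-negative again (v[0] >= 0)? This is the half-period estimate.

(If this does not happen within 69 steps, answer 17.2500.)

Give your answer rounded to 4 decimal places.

Answer: 3.5000

Derivation:
Step 0: x=[10.3000] v=[0.0000]
Step 1: x=[10.1158] v=[-0.7369]
Step 2: x=[9.7571] v=[-1.4350]
Step 3: x=[9.2427] v=[-2.0576]
Step 4: x=[8.5997] v=[-2.5719]
Step 5: x=[7.8620] v=[-2.9508]
Step 6: x=[7.0684] v=[-3.1744]
Step 7: x=[6.2607] v=[-3.2309]
Step 8: x=[5.4814] v=[-3.1174]
Step 9: x=[4.7715] v=[-2.8398]
Step 10: x=[4.1683] v=[-2.4128]
Step 11: x=[3.7036] v=[-1.8588]
Step 12: x=[3.4019] v=[-1.2069]
Step 13: x=[3.2790] v=[-0.4915]
Step 14: x=[3.3415] v=[0.2498]
First v>=0 after going negative at step 14, time=3.5000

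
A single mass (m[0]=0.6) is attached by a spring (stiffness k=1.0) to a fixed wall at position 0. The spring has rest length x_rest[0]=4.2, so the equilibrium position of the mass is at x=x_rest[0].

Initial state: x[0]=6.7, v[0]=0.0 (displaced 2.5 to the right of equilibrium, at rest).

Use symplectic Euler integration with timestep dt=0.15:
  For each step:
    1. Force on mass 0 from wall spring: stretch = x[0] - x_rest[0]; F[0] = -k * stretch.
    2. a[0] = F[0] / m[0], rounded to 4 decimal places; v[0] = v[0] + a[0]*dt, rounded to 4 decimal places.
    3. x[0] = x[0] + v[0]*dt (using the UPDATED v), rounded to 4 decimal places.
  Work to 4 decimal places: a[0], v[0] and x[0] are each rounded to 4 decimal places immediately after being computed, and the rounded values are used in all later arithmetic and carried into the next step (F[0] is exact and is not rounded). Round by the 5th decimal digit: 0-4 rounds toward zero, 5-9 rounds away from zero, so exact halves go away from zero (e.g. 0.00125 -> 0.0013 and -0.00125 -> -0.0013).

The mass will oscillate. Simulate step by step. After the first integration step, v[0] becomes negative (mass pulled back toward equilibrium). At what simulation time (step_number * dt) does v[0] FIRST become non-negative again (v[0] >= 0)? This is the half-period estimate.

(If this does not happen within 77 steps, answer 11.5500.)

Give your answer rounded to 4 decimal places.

Step 0: x=[6.7000] v=[0.0000]
Step 1: x=[6.6063] v=[-0.6250]
Step 2: x=[6.4223] v=[-1.2266]
Step 3: x=[6.1550] v=[-1.7822]
Step 4: x=[5.8144] v=[-2.2709]
Step 5: x=[5.4132] v=[-2.6745]
Step 6: x=[4.9665] v=[-2.9778]
Step 7: x=[4.4911] v=[-3.1694]
Step 8: x=[4.0048] v=[-3.2422]
Step 9: x=[3.5258] v=[-3.1934]
Step 10: x=[3.0721] v=[-3.0248]
Step 11: x=[2.6607] v=[-2.7428]
Step 12: x=[2.3070] v=[-2.3580]
Step 13: x=[2.0243] v=[-1.8848]
Step 14: x=[1.8232] v=[-1.3409]
Step 15: x=[1.7112] v=[-0.7467]
Step 16: x=[1.6925] v=[-0.1245]
Step 17: x=[1.7679] v=[0.5024]
First v>=0 after going negative at step 17, time=2.5500

Answer: 2.5500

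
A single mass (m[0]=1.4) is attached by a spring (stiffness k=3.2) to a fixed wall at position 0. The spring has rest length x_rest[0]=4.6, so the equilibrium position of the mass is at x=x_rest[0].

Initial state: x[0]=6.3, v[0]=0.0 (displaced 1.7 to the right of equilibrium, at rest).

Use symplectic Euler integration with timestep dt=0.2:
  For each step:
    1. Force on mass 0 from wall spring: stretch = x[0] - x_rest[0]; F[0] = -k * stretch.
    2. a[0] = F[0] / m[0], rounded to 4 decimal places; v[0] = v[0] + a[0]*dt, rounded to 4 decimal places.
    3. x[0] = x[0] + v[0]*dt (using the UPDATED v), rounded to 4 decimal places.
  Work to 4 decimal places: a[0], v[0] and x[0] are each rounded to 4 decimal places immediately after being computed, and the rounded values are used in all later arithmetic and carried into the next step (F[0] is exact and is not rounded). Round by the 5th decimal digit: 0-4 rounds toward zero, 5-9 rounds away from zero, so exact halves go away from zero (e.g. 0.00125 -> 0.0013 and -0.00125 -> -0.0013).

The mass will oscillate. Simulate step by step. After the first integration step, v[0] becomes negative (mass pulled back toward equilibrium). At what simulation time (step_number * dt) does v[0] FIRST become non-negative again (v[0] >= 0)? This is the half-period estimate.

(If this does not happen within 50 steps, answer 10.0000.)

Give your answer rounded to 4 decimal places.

Step 0: x=[6.3000] v=[0.0000]
Step 1: x=[6.1446] v=[-0.7771]
Step 2: x=[5.8480] v=[-1.4832]
Step 3: x=[5.4373] v=[-2.0537]
Step 4: x=[4.9500] v=[-2.4365]
Step 5: x=[4.4307] v=[-2.5965]
Step 6: x=[3.9269] v=[-2.5191]
Step 7: x=[3.4846] v=[-2.2114]
Step 8: x=[3.1443] v=[-1.7015]
Step 9: x=[2.9371] v=[-1.0360]
Step 10: x=[2.8819] v=[-0.2758]
Step 11: x=[2.9838] v=[0.5096]
First v>=0 after going negative at step 11, time=2.2000

Answer: 2.2000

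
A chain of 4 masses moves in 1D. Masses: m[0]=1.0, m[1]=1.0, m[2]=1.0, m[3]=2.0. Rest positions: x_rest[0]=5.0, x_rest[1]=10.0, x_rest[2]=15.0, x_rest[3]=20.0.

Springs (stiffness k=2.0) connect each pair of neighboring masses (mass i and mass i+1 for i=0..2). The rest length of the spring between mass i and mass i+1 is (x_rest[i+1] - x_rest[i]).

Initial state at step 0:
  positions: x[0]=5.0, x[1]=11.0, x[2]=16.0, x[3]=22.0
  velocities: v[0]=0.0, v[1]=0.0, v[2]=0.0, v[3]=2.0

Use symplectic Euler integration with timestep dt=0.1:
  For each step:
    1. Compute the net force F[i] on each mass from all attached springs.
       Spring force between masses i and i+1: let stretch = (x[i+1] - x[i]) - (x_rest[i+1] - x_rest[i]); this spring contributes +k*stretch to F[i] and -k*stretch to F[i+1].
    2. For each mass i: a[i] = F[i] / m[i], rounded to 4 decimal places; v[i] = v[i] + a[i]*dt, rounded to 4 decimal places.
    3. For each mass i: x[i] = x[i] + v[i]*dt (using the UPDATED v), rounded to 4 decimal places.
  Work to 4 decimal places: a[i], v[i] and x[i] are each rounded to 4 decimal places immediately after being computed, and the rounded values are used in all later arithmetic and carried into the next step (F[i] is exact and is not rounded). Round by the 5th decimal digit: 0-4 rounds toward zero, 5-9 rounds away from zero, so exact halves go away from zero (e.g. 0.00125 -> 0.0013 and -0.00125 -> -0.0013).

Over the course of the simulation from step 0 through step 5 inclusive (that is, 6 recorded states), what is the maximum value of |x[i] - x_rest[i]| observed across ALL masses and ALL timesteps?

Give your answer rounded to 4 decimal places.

Answer: 2.8212

Derivation:
Step 0: x=[5.0000 11.0000 16.0000 22.0000] v=[0.0000 0.0000 0.0000 2.0000]
Step 1: x=[5.0200 10.9800 16.0200 22.1900] v=[0.2000 -0.2000 0.2000 1.9000]
Step 2: x=[5.0592 10.9416 16.0626 22.3683] v=[0.3920 -0.3840 0.4260 1.7830]
Step 3: x=[5.1161 10.8880 16.1289 22.5335] v=[0.5685 -0.5363 0.6629 1.6524]
Step 4: x=[5.1884 10.8238 16.2185 22.6847] v=[0.7229 -0.6425 0.8956 1.5119]
Step 5: x=[5.2734 10.7547 16.3295 22.8212] v=[0.8500 -0.6906 1.1099 1.3653]
Max displacement = 2.8212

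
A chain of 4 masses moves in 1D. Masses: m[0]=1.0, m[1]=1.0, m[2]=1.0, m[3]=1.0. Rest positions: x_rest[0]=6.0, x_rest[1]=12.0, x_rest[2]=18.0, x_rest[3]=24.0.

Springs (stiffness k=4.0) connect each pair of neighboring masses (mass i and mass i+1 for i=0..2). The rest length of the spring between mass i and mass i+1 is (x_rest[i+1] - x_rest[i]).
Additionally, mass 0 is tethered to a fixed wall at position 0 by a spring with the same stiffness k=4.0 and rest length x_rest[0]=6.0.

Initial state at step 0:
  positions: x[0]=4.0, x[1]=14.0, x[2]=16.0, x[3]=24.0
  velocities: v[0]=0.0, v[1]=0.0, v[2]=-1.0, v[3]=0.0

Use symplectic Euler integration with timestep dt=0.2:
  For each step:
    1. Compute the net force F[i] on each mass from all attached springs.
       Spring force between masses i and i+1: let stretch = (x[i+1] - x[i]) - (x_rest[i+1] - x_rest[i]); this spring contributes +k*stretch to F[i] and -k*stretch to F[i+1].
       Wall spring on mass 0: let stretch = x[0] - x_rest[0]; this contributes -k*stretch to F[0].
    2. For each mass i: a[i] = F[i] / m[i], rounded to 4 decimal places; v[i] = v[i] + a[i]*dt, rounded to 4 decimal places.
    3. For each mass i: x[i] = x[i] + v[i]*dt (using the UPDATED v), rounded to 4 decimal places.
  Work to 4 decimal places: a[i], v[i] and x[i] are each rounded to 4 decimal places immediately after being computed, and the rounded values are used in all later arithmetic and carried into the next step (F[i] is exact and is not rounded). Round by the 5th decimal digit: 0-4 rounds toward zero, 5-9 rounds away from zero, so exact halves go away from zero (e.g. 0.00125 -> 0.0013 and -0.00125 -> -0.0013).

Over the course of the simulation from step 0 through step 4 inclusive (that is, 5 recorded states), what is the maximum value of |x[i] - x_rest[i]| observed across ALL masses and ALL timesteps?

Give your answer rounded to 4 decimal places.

Step 0: x=[4.0000 14.0000 16.0000 24.0000] v=[0.0000 0.0000 -1.0000 0.0000]
Step 1: x=[4.9600 12.7200 16.7600 23.6800] v=[4.8000 -6.4000 3.8000 -1.6000]
Step 2: x=[6.3680 10.8448 17.9808 23.2128] v=[7.0400 -9.3760 6.1040 -2.3360]
Step 3: x=[7.4734 9.3951 18.8970 22.8685] v=[5.5270 -7.2486 4.5808 -1.7216]
Step 4: x=[7.6905 9.1582 18.9283 22.8487] v=[1.0856 -1.1844 0.1565 -0.0988]
Max displacement = 2.8418

Answer: 2.8418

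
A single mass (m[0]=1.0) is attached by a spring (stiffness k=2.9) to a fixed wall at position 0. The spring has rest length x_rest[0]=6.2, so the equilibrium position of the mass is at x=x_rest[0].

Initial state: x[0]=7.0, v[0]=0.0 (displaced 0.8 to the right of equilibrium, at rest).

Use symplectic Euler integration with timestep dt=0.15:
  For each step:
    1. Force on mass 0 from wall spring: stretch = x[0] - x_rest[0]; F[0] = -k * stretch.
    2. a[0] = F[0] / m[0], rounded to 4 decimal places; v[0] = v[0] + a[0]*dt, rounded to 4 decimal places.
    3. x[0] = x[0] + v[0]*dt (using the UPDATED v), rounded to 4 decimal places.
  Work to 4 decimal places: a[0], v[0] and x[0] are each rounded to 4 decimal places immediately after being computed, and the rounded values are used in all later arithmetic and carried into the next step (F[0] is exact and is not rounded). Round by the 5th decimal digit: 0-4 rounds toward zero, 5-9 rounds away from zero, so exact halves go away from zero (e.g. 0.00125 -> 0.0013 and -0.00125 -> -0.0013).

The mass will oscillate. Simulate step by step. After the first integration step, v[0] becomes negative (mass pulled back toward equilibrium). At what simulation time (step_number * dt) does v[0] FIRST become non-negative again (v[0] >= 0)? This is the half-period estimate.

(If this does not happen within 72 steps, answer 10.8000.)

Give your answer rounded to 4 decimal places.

Answer: 1.9500

Derivation:
Step 0: x=[7.0000] v=[0.0000]
Step 1: x=[6.9478] v=[-0.3480]
Step 2: x=[6.8468] v=[-0.6733]
Step 3: x=[6.7036] v=[-0.9547]
Step 4: x=[6.5275] v=[-1.1738]
Step 5: x=[6.3301] v=[-1.3163]
Step 6: x=[6.1242] v=[-1.3729]
Step 7: x=[5.9232] v=[-1.3399]
Step 8: x=[5.7403] v=[-1.2195]
Step 9: x=[5.5874] v=[-1.0195]
Step 10: x=[5.4745] v=[-0.7530]
Step 11: x=[5.4089] v=[-0.4374]
Step 12: x=[5.3949] v=[-0.0933]
Step 13: x=[5.4334] v=[0.2569]
First v>=0 after going negative at step 13, time=1.9500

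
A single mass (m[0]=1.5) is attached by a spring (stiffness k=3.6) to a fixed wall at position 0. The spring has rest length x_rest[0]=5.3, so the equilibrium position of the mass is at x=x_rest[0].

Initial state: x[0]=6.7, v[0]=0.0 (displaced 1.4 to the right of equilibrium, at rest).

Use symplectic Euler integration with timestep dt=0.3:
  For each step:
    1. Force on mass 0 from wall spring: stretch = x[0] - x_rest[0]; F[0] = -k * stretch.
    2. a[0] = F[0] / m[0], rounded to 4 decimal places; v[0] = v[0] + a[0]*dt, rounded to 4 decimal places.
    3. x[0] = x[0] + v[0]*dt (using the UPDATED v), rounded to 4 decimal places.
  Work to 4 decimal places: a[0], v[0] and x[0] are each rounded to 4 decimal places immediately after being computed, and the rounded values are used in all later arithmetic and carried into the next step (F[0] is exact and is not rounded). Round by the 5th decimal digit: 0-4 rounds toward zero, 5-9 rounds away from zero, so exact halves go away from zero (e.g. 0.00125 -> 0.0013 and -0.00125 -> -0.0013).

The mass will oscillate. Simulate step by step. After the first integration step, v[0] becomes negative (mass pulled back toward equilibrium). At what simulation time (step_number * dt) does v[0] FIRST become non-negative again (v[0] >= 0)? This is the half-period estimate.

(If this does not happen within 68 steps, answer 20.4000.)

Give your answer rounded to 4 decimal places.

Step 0: x=[6.7000] v=[0.0000]
Step 1: x=[6.3976] v=[-1.0080]
Step 2: x=[5.8581] v=[-1.7983]
Step 3: x=[5.1981] v=[-2.2001]
Step 4: x=[4.5601] v=[-2.1267]
Step 5: x=[4.0819] v=[-1.5940]
Step 6: x=[3.8668] v=[-0.7170]
Step 7: x=[3.9613] v=[0.3149]
First v>=0 after going negative at step 7, time=2.1000

Answer: 2.1000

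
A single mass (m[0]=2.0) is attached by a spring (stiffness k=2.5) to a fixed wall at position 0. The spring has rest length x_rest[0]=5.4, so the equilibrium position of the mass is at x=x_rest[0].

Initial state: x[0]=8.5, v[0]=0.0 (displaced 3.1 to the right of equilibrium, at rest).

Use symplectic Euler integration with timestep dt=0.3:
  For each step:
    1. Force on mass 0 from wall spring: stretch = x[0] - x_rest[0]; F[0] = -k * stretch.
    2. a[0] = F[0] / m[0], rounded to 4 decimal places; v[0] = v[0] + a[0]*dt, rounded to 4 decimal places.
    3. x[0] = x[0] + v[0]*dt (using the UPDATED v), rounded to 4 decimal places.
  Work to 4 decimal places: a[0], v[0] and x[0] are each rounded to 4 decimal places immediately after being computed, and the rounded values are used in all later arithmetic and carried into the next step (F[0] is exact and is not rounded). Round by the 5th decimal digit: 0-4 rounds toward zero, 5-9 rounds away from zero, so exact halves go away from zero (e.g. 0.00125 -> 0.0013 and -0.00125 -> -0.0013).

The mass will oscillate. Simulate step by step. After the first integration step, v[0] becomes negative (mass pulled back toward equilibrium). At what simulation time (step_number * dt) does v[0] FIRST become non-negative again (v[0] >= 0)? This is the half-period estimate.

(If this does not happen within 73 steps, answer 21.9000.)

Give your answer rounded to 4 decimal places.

Answer: 3.0000

Derivation:
Step 0: x=[8.5000] v=[0.0000]
Step 1: x=[8.1513] v=[-1.1625]
Step 2: x=[7.4930] v=[-2.1942]
Step 3: x=[6.5993] v=[-2.9791]
Step 4: x=[5.5707] v=[-3.4288]
Step 5: x=[4.5229] v=[-3.4928]
Step 6: x=[3.5737] v=[-3.1639]
Step 7: x=[2.8300] v=[-2.4790]
Step 8: x=[2.3754] v=[-1.5153]
Step 9: x=[2.2611] v=[-0.3811]
Step 10: x=[2.4999] v=[0.7960]
First v>=0 after going negative at step 10, time=3.0000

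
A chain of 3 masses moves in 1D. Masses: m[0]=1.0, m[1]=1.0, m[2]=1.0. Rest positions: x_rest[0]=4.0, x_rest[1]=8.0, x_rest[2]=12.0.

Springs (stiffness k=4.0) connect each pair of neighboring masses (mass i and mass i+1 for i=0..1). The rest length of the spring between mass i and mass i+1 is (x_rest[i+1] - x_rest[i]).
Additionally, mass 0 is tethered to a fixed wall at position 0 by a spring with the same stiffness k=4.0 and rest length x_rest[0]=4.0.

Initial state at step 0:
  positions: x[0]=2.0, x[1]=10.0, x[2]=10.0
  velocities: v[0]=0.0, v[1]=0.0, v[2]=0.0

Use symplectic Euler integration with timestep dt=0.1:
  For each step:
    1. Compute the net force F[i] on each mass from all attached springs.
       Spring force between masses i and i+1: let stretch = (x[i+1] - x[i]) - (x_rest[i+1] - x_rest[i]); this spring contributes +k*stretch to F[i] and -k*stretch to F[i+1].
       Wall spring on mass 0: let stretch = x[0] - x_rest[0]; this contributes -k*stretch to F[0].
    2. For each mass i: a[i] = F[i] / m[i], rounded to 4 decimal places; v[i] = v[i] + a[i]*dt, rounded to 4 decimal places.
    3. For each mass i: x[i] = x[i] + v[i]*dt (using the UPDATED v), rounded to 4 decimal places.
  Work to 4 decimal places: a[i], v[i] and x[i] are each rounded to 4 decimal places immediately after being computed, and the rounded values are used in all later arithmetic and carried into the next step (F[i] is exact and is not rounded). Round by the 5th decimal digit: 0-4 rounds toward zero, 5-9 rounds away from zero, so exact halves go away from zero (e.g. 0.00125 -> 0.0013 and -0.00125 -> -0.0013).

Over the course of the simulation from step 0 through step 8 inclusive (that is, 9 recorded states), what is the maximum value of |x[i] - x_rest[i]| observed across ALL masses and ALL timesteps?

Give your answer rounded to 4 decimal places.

Answer: 2.9478

Derivation:
Step 0: x=[2.0000 10.0000 10.0000] v=[0.0000 0.0000 0.0000]
Step 1: x=[2.2400 9.6800 10.1600] v=[2.4000 -3.2000 1.6000]
Step 2: x=[2.6880 9.0816 10.4608] v=[4.4800 -5.9840 3.0080]
Step 3: x=[3.2842 8.2826 10.8664] v=[5.9622 -7.9898 4.0563]
Step 4: x=[3.9490 7.3870 11.3287] v=[6.6479 -8.9556 4.6228]
Step 5: x=[4.5934 6.5116 11.7933] v=[6.4435 -8.7541 4.6461]
Step 6: x=[5.1307 5.7707 12.2066] v=[5.3734 -7.4087 4.1334]
Step 7: x=[5.4884 5.2617 12.5225] v=[3.5771 -5.0903 3.1590]
Step 8: x=[5.6175 5.0522 12.7080] v=[1.2911 -2.0953 1.8547]
Max displacement = 2.9478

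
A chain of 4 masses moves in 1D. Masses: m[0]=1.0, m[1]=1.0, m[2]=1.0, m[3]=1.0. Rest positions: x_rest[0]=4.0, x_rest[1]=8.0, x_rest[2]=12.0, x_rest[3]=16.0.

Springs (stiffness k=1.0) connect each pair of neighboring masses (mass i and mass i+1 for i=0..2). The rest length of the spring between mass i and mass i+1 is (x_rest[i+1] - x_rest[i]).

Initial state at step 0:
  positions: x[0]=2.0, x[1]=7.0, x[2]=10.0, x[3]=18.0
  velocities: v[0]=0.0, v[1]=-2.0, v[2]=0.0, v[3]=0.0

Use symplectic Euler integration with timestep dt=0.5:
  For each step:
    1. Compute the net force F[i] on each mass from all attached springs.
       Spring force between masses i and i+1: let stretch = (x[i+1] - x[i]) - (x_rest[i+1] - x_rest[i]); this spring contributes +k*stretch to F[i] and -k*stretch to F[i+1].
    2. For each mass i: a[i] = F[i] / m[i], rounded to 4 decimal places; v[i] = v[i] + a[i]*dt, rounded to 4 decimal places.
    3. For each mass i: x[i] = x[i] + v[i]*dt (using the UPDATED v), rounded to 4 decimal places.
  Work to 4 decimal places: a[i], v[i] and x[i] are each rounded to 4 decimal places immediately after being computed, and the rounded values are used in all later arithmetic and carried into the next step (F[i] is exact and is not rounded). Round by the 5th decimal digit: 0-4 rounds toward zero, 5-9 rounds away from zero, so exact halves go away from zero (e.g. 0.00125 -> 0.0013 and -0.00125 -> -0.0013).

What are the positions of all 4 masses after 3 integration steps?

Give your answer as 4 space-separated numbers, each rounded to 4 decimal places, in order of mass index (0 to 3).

Answer: 1.9531 5.1407 12.5469 14.3594

Derivation:
Step 0: x=[2.0000 7.0000 10.0000 18.0000] v=[0.0000 -2.0000 0.0000 0.0000]
Step 1: x=[2.2500 5.5000 11.2500 17.0000] v=[0.5000 -3.0000 2.5000 -2.0000]
Step 2: x=[2.3125 4.6250 12.5000 15.5625] v=[0.1250 -1.7500 2.5000 -2.8750]
Step 3: x=[1.9531 5.1407 12.5469 14.3594] v=[-0.7188 1.0313 0.0938 -2.4063]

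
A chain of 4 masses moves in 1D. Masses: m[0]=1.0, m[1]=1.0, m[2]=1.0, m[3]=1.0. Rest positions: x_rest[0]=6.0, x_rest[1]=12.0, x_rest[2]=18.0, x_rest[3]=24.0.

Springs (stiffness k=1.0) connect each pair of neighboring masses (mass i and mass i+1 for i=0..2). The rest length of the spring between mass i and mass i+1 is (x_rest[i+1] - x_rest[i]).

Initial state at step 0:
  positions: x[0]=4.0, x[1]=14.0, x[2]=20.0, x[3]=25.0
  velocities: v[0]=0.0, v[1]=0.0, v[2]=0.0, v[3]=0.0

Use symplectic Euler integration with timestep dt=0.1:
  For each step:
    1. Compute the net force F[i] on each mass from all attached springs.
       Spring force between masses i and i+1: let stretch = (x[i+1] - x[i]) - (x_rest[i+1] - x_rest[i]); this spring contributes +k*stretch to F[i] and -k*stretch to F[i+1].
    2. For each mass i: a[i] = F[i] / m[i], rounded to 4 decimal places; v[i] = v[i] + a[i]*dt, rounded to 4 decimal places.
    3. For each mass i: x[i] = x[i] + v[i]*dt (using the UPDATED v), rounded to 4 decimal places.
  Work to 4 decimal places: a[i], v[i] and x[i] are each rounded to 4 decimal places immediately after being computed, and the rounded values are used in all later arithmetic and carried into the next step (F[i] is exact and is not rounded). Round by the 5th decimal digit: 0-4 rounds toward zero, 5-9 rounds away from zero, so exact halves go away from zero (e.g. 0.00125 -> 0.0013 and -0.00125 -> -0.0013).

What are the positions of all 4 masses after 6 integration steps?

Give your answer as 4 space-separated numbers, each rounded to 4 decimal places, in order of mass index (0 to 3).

Step 0: x=[4.0000 14.0000 20.0000 25.0000] v=[0.0000 0.0000 0.0000 0.0000]
Step 1: x=[4.0400 13.9600 19.9900 25.0100] v=[0.4000 -0.4000 -0.1000 0.1000]
Step 2: x=[4.1192 13.8811 19.9699 25.0298] v=[0.7920 -0.7890 -0.2010 0.1980]
Step 3: x=[4.2360 13.7655 19.9395 25.0590] v=[1.1682 -1.1563 -0.3039 0.2920]
Step 4: x=[4.3881 13.6163 19.8986 25.0970] v=[1.5212 -1.4919 -0.4094 0.3801]
Step 5: x=[4.5725 13.4377 19.8468 25.1430] v=[1.8440 -1.7865 -0.5178 0.4603]
Step 6: x=[4.7856 13.2345 19.7839 25.1961] v=[2.1305 -2.0321 -0.6291 0.5307]

Answer: 4.7856 13.2345 19.7839 25.1961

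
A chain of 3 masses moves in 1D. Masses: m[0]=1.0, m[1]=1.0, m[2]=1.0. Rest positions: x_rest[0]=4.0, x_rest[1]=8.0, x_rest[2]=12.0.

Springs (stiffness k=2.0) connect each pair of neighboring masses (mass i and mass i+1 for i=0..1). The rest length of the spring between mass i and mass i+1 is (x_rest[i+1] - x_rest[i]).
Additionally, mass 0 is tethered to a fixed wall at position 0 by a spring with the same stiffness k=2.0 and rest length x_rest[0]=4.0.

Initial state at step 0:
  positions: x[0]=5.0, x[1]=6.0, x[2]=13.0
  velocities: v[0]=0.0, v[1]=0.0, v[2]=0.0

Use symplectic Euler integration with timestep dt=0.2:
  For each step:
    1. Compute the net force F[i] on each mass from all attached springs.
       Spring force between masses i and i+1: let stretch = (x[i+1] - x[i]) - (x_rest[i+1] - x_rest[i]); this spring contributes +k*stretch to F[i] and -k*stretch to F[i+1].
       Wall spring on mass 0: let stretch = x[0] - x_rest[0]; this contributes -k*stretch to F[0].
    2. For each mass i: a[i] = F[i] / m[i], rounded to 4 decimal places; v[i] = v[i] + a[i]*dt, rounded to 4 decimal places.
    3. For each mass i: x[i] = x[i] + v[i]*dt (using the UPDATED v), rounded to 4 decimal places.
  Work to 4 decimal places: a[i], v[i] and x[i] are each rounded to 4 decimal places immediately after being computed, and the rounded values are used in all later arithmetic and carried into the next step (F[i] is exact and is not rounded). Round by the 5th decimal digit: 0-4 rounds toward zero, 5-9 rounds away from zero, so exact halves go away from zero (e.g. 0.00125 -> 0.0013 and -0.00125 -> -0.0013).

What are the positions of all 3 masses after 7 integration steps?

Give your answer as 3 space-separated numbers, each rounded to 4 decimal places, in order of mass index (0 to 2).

Answer: 3.2196 9.4768 11.0698

Derivation:
Step 0: x=[5.0000 6.0000 13.0000] v=[0.0000 0.0000 0.0000]
Step 1: x=[4.6800 6.4800 12.7600] v=[-1.6000 2.4000 -1.2000]
Step 2: x=[4.1296 7.3184 12.3376] v=[-2.7520 4.1920 -2.1120]
Step 3: x=[3.5039 8.3032 11.8337] v=[-3.1283 4.9242 -2.5197]
Step 4: x=[2.9819 9.1865 11.3673] v=[-2.6101 4.4167 -2.3319]
Step 5: x=[2.7177 9.7479 11.0465] v=[-1.3210 2.8072 -1.6042]
Step 6: x=[2.7985 9.8508 10.9418] v=[0.4040 0.5146 -0.5236]
Step 7: x=[3.2196 9.4768 11.0698] v=[2.1055 -1.8699 0.6400]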